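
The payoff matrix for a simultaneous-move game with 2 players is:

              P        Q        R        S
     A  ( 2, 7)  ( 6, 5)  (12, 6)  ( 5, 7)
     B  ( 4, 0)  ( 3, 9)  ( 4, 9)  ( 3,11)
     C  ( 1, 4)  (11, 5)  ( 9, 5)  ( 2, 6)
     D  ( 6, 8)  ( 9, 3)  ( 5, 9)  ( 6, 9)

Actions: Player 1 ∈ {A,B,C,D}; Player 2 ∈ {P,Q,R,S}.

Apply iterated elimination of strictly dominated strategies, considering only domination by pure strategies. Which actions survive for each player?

P1 drop B (D beats it: P:6>4 Q:9>3 R:5>4 S:6>3)
P2 drop Q (S beats it: A:7>5 C:6>5 D:9>3)
P1 drop C (A beats it: P:2>1 R:12>9 S:5>2)
P1→{A,D} P2→{P,R,S}

IESDS → P1:{A,D} P2:{P,R,S}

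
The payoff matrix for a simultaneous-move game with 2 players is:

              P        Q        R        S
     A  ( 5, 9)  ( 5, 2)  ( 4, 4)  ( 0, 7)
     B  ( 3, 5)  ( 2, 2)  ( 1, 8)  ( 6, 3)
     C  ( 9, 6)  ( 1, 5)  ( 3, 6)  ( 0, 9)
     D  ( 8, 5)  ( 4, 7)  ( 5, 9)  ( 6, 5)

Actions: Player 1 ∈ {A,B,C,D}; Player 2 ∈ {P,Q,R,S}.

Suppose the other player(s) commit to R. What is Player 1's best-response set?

argmax u_1 = {D}

u_1(A vs R) = 4
u_1(B vs R) = 1
u_1(C vs R) = 3
u_1(D vs R) = 5
max payoff 5 at {D}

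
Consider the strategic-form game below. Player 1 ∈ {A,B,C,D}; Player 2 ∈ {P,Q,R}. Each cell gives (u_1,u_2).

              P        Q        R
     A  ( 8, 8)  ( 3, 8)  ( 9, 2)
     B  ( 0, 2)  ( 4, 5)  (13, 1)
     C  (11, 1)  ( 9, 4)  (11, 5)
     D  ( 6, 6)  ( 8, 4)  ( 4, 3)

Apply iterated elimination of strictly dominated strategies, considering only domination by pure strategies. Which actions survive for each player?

IESDS → P1:{B,C} P2:{Q,R}

P1 drop A (C beats it: P:11>8 Q:9>3 R:11>9)
P1 drop D (C beats it: P:11>6 Q:9>8 R:11>4)
P2 drop P (Q beats it: B:5>2 C:4>1)
P1→{B,C} P2→{Q,R}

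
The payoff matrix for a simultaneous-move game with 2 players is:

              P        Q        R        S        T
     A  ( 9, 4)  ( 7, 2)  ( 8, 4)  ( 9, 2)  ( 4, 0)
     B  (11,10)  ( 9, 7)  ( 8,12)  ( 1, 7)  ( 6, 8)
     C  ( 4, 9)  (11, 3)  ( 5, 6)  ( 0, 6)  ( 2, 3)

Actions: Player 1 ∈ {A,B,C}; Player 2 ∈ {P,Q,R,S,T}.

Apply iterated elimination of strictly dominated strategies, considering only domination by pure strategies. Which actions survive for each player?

IESDS → P1:{A,B} P2:{P,R}

P2 drop Q (P beats it: A:4>2 B:10>7 C:9>3)
P1 drop C (A beats it: P:9>4 R:8>5 S:9>0 T:4>2)
P2 drop S (P beats it: A:4>2 B:10>7)
P2 drop T (P beats it: A:4>0 B:10>8)
P1→{A,B} P2→{P,R}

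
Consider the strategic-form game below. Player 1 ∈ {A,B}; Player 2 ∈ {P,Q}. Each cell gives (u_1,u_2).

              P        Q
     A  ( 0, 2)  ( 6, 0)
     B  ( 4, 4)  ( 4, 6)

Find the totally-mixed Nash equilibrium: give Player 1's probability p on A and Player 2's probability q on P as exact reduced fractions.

(p,q) = (1/2, 1/3)

P1 indiff ⇒ q·0+(1-q)·6 = q·4+(1-q)·4 ⇒ q(-4) = (1-q)(-2) ⇒ q = 1/3
P2 indiff ⇒ p·2+(1-p)·4 = p·0+(1-p)·6 ⇒ p(2) = (1-p)(2) ⇒ p = 1/2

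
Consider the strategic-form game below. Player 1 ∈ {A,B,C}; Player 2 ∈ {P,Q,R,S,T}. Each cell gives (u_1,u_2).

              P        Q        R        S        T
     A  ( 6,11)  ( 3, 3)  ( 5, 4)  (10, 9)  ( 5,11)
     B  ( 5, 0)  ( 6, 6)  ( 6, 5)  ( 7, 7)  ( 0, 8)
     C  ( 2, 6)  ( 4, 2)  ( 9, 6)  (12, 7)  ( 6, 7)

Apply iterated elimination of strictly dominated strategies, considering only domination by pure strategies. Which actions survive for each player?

P2 drop Q (S beats it: A:9>3 B:7>6 C:7>2)
P2 drop R (S beats it: A:9>4 B:7>5 C:7>6)
P1 drop B (A beats it: P:6>5 S:10>7 T:5>0)
P1→{A,C} P2→{P,S,T}

Survivors P1:{A,C} P2:{P,S,T}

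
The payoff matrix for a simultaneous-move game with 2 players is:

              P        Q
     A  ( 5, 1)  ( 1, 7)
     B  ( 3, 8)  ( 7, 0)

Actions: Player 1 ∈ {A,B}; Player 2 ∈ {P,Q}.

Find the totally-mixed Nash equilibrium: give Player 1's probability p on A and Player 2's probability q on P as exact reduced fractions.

P1 mixes 4/7 on A; P2 mixes 3/4 on P

P1 indiff ⇒ q·5+(1-q)·1 = q·3+(1-q)·7 ⇒ q(2) = (1-q)(6) ⇒ q = 3/4
P2 indiff ⇒ p·1+(1-p)·8 = p·7+(1-p)·0 ⇒ p(-6) = (1-p)(-8) ⇒ p = 4/7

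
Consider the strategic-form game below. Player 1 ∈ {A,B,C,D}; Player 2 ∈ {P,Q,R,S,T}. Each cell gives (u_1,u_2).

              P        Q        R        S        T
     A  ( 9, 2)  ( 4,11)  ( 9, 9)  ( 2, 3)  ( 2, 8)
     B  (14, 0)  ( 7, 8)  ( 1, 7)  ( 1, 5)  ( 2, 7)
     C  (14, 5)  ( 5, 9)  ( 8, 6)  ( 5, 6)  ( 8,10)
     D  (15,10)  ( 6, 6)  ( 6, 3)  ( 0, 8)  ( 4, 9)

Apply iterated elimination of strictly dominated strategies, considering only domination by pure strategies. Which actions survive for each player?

P2 drop R (Q beats it: A:11>9 B:8>7 C:9>6 D:6>3)
P1 drop A (C beats it: P:14>9 Q:5>4 S:5>2 T:8>2)
P2 drop S (T beats it: B:7>5 C:10>6 D:9>8)
P1→{B,C,D} P2→{P,Q,T}

Survivors P1:{B,C,D} P2:{P,Q,T}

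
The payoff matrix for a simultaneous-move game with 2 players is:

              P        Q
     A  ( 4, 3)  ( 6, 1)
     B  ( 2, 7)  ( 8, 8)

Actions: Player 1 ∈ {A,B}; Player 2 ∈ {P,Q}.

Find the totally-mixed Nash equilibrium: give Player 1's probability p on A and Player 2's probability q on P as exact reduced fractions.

P1 indiff ⇒ q·4+(1-q)·6 = q·2+(1-q)·8 ⇒ q(2) = (1-q)(2) ⇒ q = 1/2
P2 indiff ⇒ p·3+(1-p)·7 = p·1+(1-p)·8 ⇒ p(2) = (1-p)(1) ⇒ p = 1/3

(p,q) = (1/3, 1/2)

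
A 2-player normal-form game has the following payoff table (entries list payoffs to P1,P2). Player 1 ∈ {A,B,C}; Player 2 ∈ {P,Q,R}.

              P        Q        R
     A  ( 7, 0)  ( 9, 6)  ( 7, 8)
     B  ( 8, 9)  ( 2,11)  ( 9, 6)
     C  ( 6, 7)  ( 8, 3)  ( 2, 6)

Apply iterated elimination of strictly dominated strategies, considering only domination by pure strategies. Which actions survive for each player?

Survivors P1:{A,B} P2:{Q,R}

P1 drop C (A beats it: P:7>6 Q:9>8 R:7>2)
P2 drop P (Q beats it: A:6>0 B:11>9)
P1→{A,B} P2→{Q,R}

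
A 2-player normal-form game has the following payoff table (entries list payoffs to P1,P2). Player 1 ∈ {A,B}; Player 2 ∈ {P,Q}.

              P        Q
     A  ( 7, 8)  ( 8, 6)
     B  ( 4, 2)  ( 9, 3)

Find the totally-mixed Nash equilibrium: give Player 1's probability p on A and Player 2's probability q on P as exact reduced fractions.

P1 mixes 1/3 on A; P2 mixes 1/4 on P

P1 indiff ⇒ q·7+(1-q)·8 = q·4+(1-q)·9 ⇒ q(3) = (1-q)(1) ⇒ q = 1/4
P2 indiff ⇒ p·8+(1-p)·2 = p·6+(1-p)·3 ⇒ p(2) = (1-p)(1) ⇒ p = 1/3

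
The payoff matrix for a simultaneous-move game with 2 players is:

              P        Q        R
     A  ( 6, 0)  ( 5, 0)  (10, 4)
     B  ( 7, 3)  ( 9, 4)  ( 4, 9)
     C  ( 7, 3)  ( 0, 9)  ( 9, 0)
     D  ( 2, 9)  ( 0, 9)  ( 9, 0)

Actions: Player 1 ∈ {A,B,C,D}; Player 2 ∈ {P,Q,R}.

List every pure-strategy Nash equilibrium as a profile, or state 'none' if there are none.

PSNE = {(A,R)}

(A,P): not NE [P1→C gives 7>6; P2→R gives 4>0]
(A,Q): not NE [P1→B gives 9>5; P2→R gives 4>0]
(A,R): NE
(B,P): not NE [P2→R gives 9>3]
(B,Q): not NE [P2→R gives 9>4]
(B,R): not NE [P1→A gives 10>4]
(C,P): not NE [P2→Q gives 9>3]
(C,Q): not NE [P1→B gives 9>0]
(C,R): not NE [P1→A gives 10>9; P2→Q gives 9>0]
(D,P): not NE [P1→C gives 7>2]
(D,Q): not NE [P1→B gives 9>0]
(D,R): not NE [P1→A gives 10>9; P2→Q gives 9>0]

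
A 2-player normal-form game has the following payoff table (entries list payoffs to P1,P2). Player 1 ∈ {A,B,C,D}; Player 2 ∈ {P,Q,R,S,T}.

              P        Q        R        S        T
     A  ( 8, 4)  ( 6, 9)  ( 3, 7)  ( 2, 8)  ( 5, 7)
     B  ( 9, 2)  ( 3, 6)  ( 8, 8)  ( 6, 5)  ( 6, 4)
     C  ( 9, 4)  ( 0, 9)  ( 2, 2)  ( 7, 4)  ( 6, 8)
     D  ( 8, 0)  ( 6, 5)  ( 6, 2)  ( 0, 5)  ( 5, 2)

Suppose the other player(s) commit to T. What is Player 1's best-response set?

P1 best: {B,C}

u_1(A vs T) = 5
u_1(B vs T) = 6
u_1(C vs T) = 6
u_1(D vs T) = 5
max payoff 6 at {B,C}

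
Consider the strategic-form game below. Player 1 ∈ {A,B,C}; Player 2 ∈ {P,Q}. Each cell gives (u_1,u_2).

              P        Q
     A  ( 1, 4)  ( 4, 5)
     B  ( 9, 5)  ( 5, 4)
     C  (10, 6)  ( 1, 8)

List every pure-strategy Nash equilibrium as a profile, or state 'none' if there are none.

(A,P): not NE [P1→C gives 10>1; P2→Q gives 5>4]
(A,Q): not NE [P1→B gives 5>4]
(B,P): not NE [P1→C gives 10>9]
(B,Q): not NE [P2→P gives 5>4]
(C,P): not NE [P2→Q gives 8>6]
(C,Q): not NE [P1→B gives 5>1]

No pure NE.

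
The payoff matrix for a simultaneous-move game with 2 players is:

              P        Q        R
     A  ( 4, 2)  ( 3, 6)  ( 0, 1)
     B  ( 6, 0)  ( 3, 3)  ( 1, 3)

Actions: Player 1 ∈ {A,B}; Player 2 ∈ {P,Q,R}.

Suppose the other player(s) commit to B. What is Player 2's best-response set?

u_2(P vs B) = 0
u_2(Q vs B) = 3
u_2(R vs B) = 3
max payoff 3 at {Q,R}

P2 best: {Q,R}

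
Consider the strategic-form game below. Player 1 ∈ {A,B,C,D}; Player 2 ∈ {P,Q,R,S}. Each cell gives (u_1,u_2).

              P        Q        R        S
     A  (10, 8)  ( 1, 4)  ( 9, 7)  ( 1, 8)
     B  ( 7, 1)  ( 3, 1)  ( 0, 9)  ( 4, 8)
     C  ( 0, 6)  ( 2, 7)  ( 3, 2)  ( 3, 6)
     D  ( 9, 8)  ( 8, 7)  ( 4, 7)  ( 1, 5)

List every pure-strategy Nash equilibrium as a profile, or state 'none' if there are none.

NE set: (A,P)

(A,P): NE
(A,Q): not NE [P1→D gives 8>1; P2→S gives 8>4]
(A,R): not NE [P2→S gives 8>7]
(A,S): not NE [P1→B gives 4>1]
(B,P): not NE [P1→A gives 10>7; P2→R gives 9>1]
(B,Q): not NE [P1→D gives 8>3; P2→R gives 9>1]
(B,R): not NE [P1→A gives 9>0]
(B,S): not NE [P2→R gives 9>8]
(C,P): not NE [P1→A gives 10>0; P2→Q gives 7>6]
(C,Q): not NE [P1→D gives 8>2]
(C,R): not NE [P1→A gives 9>3; P2→Q gives 7>2]
(C,S): not NE [P1→B gives 4>3; P2→Q gives 7>6]
(D,P): not NE [P1→A gives 10>9]
(D,Q): not NE [P2→P gives 8>7]
(D,R): not NE [P1→A gives 9>4; P2→P gives 8>7]
(D,S): not NE [P1→B gives 4>1; P2→P gives 8>5]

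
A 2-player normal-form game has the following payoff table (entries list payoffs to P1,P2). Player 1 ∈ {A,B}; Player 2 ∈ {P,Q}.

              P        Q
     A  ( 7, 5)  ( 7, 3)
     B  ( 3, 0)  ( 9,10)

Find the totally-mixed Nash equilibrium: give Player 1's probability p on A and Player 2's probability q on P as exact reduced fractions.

P1 indiff ⇒ q·7+(1-q)·7 = q·3+(1-q)·9 ⇒ q(4) = (1-q)(2) ⇒ q = 1/3
P2 indiff ⇒ p·5+(1-p)·0 = p·3+(1-p)·10 ⇒ p(2) = (1-p)(10) ⇒ p = 5/6

(p,q) = (5/6, 1/3)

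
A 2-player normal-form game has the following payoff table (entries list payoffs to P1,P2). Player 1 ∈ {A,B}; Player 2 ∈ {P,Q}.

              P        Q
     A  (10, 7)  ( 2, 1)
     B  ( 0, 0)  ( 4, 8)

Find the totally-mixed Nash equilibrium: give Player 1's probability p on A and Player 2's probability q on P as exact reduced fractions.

(p,q) = (4/7, 1/6)

P1 indiff ⇒ q·10+(1-q)·2 = q·0+(1-q)·4 ⇒ q(10) = (1-q)(2) ⇒ q = 1/6
P2 indiff ⇒ p·7+(1-p)·0 = p·1+(1-p)·8 ⇒ p(6) = (1-p)(8) ⇒ p = 4/7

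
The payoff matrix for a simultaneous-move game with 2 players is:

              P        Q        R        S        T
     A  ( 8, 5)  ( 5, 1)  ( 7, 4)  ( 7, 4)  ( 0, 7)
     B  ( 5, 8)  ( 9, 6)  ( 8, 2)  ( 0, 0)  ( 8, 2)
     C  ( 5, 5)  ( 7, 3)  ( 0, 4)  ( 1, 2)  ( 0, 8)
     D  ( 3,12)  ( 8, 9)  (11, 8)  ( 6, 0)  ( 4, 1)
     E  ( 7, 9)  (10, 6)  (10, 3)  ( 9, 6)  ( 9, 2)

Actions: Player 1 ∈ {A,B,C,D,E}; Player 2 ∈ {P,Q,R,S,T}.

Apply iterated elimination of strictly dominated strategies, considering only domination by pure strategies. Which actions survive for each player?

P1 drop B (E beats it: P:7>5 Q:10>9 R:10>8 S:9>0 T:9>8)
P1 drop C (E beats it: P:7>5 Q:10>7 R:10>0 S:9>1 T:9>0)
P2 drop Q (P beats it: A:5>1 D:12>9 E:9>6)
P2 drop R (P beats it: A:5>4 D:12>8 E:9>3)
P1 drop D (E beats it: P:7>3 S:9>6 T:9>4)
P2 drop S (P beats it: A:5>4 E:9>6)
P1→{A,E} P2→{P,T}

Survivors P1:{A,E} P2:{P,T}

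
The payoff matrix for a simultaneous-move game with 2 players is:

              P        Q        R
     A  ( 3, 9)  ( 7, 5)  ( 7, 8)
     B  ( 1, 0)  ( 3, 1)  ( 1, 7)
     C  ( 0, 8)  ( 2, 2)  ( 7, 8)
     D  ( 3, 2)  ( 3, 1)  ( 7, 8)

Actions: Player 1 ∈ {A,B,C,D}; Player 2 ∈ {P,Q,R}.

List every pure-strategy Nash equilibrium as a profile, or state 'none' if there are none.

PSNE = {(A,P), (C,R), (D,R)}

(A,P): NE
(A,Q): not NE [P2→P gives 9>5]
(A,R): not NE [P2→P gives 9>8]
(B,P): not NE [P1→D gives 3>1; P2→R gives 7>0]
(B,Q): not NE [P1→A gives 7>3; P2→R gives 7>1]
(B,R): not NE [P1→D gives 7>1]
(C,P): not NE [P1→D gives 3>0]
(C,Q): not NE [P1→A gives 7>2; P2→R gives 8>2]
(C,R): NE
(D,P): not NE [P2→R gives 8>2]
(D,Q): not NE [P1→A gives 7>3; P2→R gives 8>1]
(D,R): NE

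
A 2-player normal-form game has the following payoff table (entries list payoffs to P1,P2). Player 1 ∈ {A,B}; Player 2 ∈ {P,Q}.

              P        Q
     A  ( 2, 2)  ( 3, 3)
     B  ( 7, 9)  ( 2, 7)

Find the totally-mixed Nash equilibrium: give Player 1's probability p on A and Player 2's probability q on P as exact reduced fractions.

P1 mixes 2/3 on A; P2 mixes 1/6 on P

P1 indiff ⇒ q·2+(1-q)·3 = q·7+(1-q)·2 ⇒ q(-5) = (1-q)(-1) ⇒ q = 1/6
P2 indiff ⇒ p·2+(1-p)·9 = p·3+(1-p)·7 ⇒ p(-1) = (1-p)(-2) ⇒ p = 2/3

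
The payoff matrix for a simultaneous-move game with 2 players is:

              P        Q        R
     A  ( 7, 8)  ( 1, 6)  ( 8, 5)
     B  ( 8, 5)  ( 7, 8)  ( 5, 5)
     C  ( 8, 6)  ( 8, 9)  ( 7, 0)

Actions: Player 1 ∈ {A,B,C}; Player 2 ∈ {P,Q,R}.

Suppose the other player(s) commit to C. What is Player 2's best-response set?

P2 best: {Q}

u_2(P vs C) = 6
u_2(Q vs C) = 9
u_2(R vs C) = 0
max payoff 9 at {Q}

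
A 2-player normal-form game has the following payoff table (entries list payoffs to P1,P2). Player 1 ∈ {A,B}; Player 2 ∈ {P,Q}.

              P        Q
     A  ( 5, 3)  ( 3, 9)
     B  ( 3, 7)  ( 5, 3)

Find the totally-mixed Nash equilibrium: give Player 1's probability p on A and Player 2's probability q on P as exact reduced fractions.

P1 indiff ⇒ q·5+(1-q)·3 = q·3+(1-q)·5 ⇒ q(2) = (1-q)(2) ⇒ q = 1/2
P2 indiff ⇒ p·3+(1-p)·7 = p·9+(1-p)·3 ⇒ p(-6) = (1-p)(-4) ⇒ p = 2/5

p=2/5, q=1/2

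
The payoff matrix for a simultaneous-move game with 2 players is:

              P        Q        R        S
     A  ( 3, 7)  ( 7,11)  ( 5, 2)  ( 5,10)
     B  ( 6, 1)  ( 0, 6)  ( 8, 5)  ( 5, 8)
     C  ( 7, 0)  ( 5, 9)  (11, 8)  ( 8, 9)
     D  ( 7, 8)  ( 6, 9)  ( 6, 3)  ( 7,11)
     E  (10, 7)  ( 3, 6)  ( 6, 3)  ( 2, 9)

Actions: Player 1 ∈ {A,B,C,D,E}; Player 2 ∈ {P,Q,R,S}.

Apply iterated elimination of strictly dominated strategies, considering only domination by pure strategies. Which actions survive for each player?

P1 drop B (C beats it: P:7>6 Q:5>0 R:11>8 S:8>5)
P2 drop P (S beats it: A:10>7 C:9>0 D:11>8 E:9>7)
P1 drop E (C beats it: Q:5>3 R:11>6 S:8>2)
P2 drop R (Q beats it: A:11>2 C:9>8 D:9>3)
P1→{A,C,D} P2→{Q,S}

Survivors P1:{A,C,D} P2:{Q,S}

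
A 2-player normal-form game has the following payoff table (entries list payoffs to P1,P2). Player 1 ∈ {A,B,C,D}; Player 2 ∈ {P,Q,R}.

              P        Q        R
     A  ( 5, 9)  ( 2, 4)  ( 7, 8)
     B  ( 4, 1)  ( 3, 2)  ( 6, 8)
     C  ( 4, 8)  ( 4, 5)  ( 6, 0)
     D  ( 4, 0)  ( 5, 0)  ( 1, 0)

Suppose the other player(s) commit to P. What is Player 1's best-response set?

u_1(A vs P) = 5
u_1(B vs P) = 4
u_1(C vs P) = 4
u_1(D vs P) = 4
max payoff 5 at {A}

P1 best: {A}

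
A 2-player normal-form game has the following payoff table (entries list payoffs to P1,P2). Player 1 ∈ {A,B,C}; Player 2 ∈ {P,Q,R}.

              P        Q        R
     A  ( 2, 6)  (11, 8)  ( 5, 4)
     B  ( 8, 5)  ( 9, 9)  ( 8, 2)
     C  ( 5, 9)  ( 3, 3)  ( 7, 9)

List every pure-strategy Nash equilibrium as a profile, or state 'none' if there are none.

(A,P): not NE [P1→B gives 8>2; P2→Q gives 8>6]
(A,Q): NE
(A,R): not NE [P1→B gives 8>5; P2→Q gives 8>4]
(B,P): not NE [P2→Q gives 9>5]
(B,Q): not NE [P1→A gives 11>9]
(B,R): not NE [P2→Q gives 9>2]
(C,P): not NE [P1→B gives 8>5]
(C,Q): not NE [P1→A gives 11>3; P2→R gives 9>3]
(C,R): not NE [P1→B gives 8>7]

NE set: (A,Q)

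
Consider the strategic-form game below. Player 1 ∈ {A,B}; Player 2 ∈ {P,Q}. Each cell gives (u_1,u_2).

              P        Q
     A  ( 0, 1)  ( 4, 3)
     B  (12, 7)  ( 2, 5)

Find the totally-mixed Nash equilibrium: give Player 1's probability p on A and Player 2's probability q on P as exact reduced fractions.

P1 indiff ⇒ q·0+(1-q)·4 = q·12+(1-q)·2 ⇒ q(-12) = (1-q)(-2) ⇒ q = 1/7
P2 indiff ⇒ p·1+(1-p)·7 = p·3+(1-p)·5 ⇒ p(-2) = (1-p)(-2) ⇒ p = 1/2

p=1/2, q=1/7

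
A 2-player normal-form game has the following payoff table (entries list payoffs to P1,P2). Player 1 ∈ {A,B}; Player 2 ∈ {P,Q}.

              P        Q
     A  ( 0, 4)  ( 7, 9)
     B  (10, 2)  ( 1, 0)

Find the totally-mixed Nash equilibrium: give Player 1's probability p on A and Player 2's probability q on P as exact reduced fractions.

P1 mixes 2/7 on A; P2 mixes 3/8 on P

P1 indiff ⇒ q·0+(1-q)·7 = q·10+(1-q)·1 ⇒ q(-10) = (1-q)(-6) ⇒ q = 3/8
P2 indiff ⇒ p·4+(1-p)·2 = p·9+(1-p)·0 ⇒ p(-5) = (1-p)(-2) ⇒ p = 2/7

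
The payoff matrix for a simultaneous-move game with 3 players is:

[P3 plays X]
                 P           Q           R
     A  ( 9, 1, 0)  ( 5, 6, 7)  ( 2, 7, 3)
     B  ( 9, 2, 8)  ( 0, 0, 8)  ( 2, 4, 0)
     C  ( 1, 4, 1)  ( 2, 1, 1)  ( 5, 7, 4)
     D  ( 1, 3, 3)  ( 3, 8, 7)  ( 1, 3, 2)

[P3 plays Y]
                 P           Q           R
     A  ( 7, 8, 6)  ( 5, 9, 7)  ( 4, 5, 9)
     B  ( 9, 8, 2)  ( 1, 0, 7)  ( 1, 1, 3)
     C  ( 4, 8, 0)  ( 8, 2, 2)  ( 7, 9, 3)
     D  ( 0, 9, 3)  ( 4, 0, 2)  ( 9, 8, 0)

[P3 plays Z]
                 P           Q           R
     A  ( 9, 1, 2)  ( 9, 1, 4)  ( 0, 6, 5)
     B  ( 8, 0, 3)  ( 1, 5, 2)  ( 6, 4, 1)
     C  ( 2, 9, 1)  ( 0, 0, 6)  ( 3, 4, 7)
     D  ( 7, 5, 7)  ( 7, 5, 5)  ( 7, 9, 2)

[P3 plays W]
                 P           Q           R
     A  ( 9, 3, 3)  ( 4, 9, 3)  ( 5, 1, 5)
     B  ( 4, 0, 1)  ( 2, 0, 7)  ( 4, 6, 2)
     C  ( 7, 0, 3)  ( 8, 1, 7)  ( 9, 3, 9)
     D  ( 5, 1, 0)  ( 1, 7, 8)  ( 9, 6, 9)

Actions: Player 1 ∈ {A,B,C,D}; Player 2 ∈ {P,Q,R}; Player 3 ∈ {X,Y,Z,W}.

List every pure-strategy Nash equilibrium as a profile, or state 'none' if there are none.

(A,P,X): not NE [P2→R gives 7>1; P3→Y gives 6>0]
(A,P,Y): not NE [P1→B gives 9>7; P2→Q gives 9>8]
(A,P,Z): not NE [P2→R gives 6>1; P3→Y gives 6>2]
(A,P,W): not NE [P2→Q gives 9>3; P3→Y gives 6>3]
(A,Q,X): not NE [P2→R gives 7>6]
(A,Q,Y): not NE [P1→C gives 8>5]
(A,Q,Z): not NE [P2→R gives 6>1; P3→Y gives 7>4]
(A,Q,W): not NE [P1→C gives 8>4; P3→Y gives 7>3]
(A,R,X): not NE [P1→C gives 5>2; P3→Y gives 9>3]
(A,R,Y): not NE [P1→D gives 9>4; P2→Q gives 9>5]
(A,R,Z): not NE [P1→D gives 7>0; P3→Y gives 9>5]
(A,R,W): not NE [P1→D gives 9>5; P2→Q gives 9>1; P3→Y gives 9>5]
(B,P,X): not NE [P2→R gives 4>2]
(B,P,Y): not NE [P3→X gives 8>2]
(B,P,Z): not NE [P1→A gives 9>8; P2→Q gives 5>0; P3→X gives 8>3]
(B,P,W): not NE [P1→A gives 9>4; P2→R gives 6>0; P3→X gives 8>1]
(B,Q,X): not NE [P1→A gives 5>0; P2→R gives 4>0]
(B,Q,Y): not NE [P1→C gives 8>1; P2→P gives 8>0; P3→X gives 8>7]
(B,Q,Z): not NE [P1→A gives 9>1; P3→X gives 8>2]
(B,Q,W): not NE [P1→C gives 8>2; P2→R gives 6>0; P3→X gives 8>7]
(B,R,X): not NE [P1→C gives 5>2; P3→Y gives 3>0]
(B,R,Y): not NE [P1→D gives 9>1; P2→P gives 8>1]
(B,R,Z): not NE [P1→D gives 7>6; P2→Q gives 5>4; P3→Y gives 3>1]
(B,R,W): not NE [P1→D gives 9>4; P3→Y gives 3>2]
(C,P,X): not NE [P1→B gives 9>1; P2→R gives 7>4; P3→W gives 3>1]
(C,P,Y): not NE [P1→B gives 9>4; P2→R gives 9>8; P3→W gives 3>0]
(C,P,Z): not NE [P1→A gives 9>2; P3→W gives 3>1]
(C,P,W): not NE [P1→A gives 9>7; P2→R gives 3>0]
(C,Q,X): not NE [P1→A gives 5>2; P2→R gives 7>1; P3→W gives 7>1]
(C,Q,Y): not NE [P2→R gives 9>2; P3→W gives 7>2]
(C,Q,Z): not NE [P1→A gives 9>0; P2→P gives 9>0; P3→W gives 7>6]
(C,Q,W): not NE [P2→R gives 3>1]
(C,R,X): not NE [P3→W gives 9>4]
(C,R,Y): not NE [P1→D gives 9>7; P3→W gives 9>3]
(C,R,Z): not NE [P1→D gives 7>3; P2→P gives 9>4; P3→W gives 9>7]
(C,R,W): NE
(D,P,X): not NE [P1→B gives 9>1; P2→Q gives 8>3; P3→Z gives 7>3]
(D,P,Y): not NE [P1→B gives 9>0; P3→Z gives 7>3]
(D,P,Z): not NE [P1→A gives 9>7; P2→R gives 9>5]
(D,P,W): not NE [P1→A gives 9>5; P2→Q gives 7>1; P3→Z gives 7>0]
(D,Q,X): not NE [P1→A gives 5>3; P3→W gives 8>7]
(D,Q,Y): not NE [P1→C gives 8>4; P2→P gives 9>0; P3→W gives 8>2]
(D,Q,Z): not NE [P1→A gives 9>7; P2→R gives 9>5; P3→W gives 8>5]
(D,Q,W): not NE [P1→C gives 8>1]
(D,R,X): not NE [P1→C gives 5>1; P2→Q gives 8>3; P3→W gives 9>2]
(D,R,Y): not NE [P2→P gives 9>8; P3→W gives 9>0]
(D,R,Z): not NE [P3→W gives 9>2]
(D,R,W): not NE [P2→Q gives 7>6]

Nash profiles: (C,R,W)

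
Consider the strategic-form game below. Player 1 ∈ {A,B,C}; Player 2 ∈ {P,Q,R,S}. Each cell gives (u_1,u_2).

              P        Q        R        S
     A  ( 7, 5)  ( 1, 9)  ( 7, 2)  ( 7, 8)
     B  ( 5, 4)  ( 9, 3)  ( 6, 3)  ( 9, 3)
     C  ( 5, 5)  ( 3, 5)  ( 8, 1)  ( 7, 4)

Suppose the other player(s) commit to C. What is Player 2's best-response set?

u_2(P vs C) = 5
u_2(Q vs C) = 5
u_2(R vs C) = 1
u_2(S vs C) = 4
max payoff 5 at {P,Q}

BR_2 = {P,Q}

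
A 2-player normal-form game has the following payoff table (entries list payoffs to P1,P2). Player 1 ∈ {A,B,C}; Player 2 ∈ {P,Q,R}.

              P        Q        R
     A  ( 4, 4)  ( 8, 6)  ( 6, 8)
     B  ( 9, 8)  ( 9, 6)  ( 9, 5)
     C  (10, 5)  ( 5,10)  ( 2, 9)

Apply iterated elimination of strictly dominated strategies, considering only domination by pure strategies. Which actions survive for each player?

IESDS → P1:{B,C} P2:{P,Q}

P1 drop A (B beats it: P:9>4 Q:9>8 R:9>6)
P2 drop R (Q beats it: B:6>5 C:10>9)
P1→{B,C} P2→{P,Q}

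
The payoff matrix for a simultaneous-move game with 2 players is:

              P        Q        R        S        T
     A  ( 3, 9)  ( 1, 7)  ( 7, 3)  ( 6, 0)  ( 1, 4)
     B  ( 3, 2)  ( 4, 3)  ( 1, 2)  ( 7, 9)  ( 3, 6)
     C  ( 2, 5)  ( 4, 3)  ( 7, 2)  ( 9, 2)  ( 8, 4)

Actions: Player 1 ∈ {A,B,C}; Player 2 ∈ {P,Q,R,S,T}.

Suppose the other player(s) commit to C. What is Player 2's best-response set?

P2 best: {P}

u_2(P vs C) = 5
u_2(Q vs C) = 3
u_2(R vs C) = 2
u_2(S vs C) = 2
u_2(T vs C) = 4
max payoff 5 at {P}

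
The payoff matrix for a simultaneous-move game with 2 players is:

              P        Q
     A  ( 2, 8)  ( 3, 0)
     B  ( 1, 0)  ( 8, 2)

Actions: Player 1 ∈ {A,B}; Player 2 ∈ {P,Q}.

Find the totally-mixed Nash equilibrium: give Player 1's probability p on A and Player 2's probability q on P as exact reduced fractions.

p=1/5, q=5/6

P1 indiff ⇒ q·2+(1-q)·3 = q·1+(1-q)·8 ⇒ q(1) = (1-q)(5) ⇒ q = 5/6
P2 indiff ⇒ p·8+(1-p)·0 = p·0+(1-p)·2 ⇒ p(8) = (1-p)(2) ⇒ p = 1/5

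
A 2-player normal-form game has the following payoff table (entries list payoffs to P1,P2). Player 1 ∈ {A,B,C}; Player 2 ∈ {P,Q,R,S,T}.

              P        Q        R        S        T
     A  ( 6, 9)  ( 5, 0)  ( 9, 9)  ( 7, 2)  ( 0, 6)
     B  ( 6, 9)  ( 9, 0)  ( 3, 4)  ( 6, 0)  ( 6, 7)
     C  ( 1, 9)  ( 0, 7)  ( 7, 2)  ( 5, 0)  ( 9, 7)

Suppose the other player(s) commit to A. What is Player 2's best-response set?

BR_2 = {P,R}

u_2(P vs A) = 9
u_2(Q vs A) = 0
u_2(R vs A) = 9
u_2(S vs A) = 2
u_2(T vs A) = 6
max payoff 9 at {P,R}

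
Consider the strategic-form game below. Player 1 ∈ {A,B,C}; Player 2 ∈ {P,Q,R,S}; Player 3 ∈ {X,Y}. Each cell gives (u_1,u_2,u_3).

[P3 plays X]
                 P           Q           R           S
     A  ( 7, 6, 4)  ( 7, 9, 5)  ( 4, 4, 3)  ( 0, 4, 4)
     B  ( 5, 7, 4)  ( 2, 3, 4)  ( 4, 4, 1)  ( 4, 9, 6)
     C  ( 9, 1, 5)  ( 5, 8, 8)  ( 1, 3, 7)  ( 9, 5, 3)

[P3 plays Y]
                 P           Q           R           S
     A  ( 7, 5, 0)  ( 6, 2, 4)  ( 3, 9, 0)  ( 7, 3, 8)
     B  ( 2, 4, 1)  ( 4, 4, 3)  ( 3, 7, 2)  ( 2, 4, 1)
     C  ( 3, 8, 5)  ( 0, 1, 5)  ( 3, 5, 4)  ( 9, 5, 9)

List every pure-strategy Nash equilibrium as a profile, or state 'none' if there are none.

(A,P,X): not NE [P1→C gives 9>7; P2→Q gives 9>6]
(A,P,Y): not NE [P2→R gives 9>5; P3→X gives 4>0]
(A,Q,X): NE
(A,Q,Y): not NE [P2→R gives 9>2; P3→X gives 5>4]
(A,R,X): not NE [P2→Q gives 9>4]
(A,R,Y): not NE [P3→X gives 3>0]
(A,S,X): not NE [P1→C gives 9>0; P2→Q gives 9>4; P3→Y gives 8>4]
(A,S,Y): not NE [P1→C gives 9>7; P2→R gives 9>3]
(B,P,X): not NE [P1→C gives 9>5; P2→S gives 9>7]
(B,P,Y): not NE [P1→A gives 7>2; P2→R gives 7>4; P3→X gives 4>1]
(B,Q,X): not NE [P1→A gives 7>2; P2→S gives 9>3]
(B,Q,Y): not NE [P1→A gives 6>4; P2→R gives 7>4; P3→X gives 4>3]
(B,R,X): not NE [P2→S gives 9>4; P3→Y gives 2>1]
(B,R,Y): NE
(B,S,X): not NE [P1→C gives 9>4]
(B,S,Y): not NE [P1→C gives 9>2; P2→R gives 7>4; P3→X gives 6>1]
(C,P,X): not NE [P2→Q gives 8>1]
(C,P,Y): not NE [P1→A gives 7>3]
(C,Q,X): not NE [P1→A gives 7>5]
(C,Q,Y): not NE [P1→A gives 6>0; P2→P gives 8>1; P3→X gives 8>5]
(C,R,X): not NE [P1→B gives 4>1; P2→Q gives 8>3]
(C,R,Y): not NE [P2→P gives 8>5; P3→X gives 7>4]
(C,S,X): not NE [P2→Q gives 8>5; P3→Y gives 9>3]
(C,S,Y): not NE [P2→P gives 8>5]

NE set: (A,Q,X), (B,R,Y)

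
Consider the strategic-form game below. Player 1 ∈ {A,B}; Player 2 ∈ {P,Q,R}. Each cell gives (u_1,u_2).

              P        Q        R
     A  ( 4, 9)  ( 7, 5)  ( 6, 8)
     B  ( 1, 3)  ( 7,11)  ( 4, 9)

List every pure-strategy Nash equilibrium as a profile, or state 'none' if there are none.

(A,P): NE
(A,Q): not NE [P2→P gives 9>5]
(A,R): not NE [P2→P gives 9>8]
(B,P): not NE [P1→A gives 4>1; P2→Q gives 11>3]
(B,Q): NE
(B,R): not NE [P1→A gives 6>4; P2→Q gives 11>9]

NE set: (A,P), (B,Q)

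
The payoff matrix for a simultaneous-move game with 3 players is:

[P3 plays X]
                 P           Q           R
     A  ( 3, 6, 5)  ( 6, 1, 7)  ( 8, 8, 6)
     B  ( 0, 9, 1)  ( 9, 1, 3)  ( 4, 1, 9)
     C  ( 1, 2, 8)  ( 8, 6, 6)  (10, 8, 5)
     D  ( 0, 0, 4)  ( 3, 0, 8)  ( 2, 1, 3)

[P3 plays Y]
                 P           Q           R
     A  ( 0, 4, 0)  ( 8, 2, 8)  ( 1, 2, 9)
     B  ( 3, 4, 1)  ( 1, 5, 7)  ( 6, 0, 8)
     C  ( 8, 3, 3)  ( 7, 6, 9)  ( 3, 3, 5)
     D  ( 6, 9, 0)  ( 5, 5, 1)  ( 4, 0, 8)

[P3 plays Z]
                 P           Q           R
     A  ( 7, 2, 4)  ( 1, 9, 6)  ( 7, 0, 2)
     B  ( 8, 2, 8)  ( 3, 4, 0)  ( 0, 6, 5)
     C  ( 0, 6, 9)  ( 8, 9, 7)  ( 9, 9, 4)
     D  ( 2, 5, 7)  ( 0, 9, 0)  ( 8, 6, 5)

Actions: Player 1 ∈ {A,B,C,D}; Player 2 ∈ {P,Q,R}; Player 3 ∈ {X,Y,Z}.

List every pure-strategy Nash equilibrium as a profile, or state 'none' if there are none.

NE set: (C,R,X)

(A,P,X): not NE [P2→R gives 8>6]
(A,P,Y): not NE [P1→C gives 8>0; P3→X gives 5>0]
(A,P,Z): not NE [P1→B gives 8>7; P2→Q gives 9>2; P3→X gives 5>4]
(A,Q,X): not NE [P1→B gives 9>6; P2→R gives 8>1; P3→Y gives 8>7]
(A,Q,Y): not NE [P2→P gives 4>2]
(A,Q,Z): not NE [P1→C gives 8>1; P3→Y gives 8>6]
(A,R,X): not NE [P1→C gives 10>8; P3→Y gives 9>6]
(A,R,Y): not NE [P1→B gives 6>1; P2→P gives 4>2]
(A,R,Z): not NE [P1→C gives 9>7; P2→Q gives 9>0; P3→Y gives 9>2]
(B,P,X): not NE [P1→A gives 3>0; P3→Z gives 8>1]
(B,P,Y): not NE [P1→C gives 8>3; P2→Q gives 5>4; P3→Z gives 8>1]
(B,P,Z): not NE [P2→R gives 6>2]
(B,Q,X): not NE [P2→P gives 9>1; P3→Y gives 7>3]
(B,Q,Y): not NE [P1→A gives 8>1]
(B,Q,Z): not NE [P1→C gives 8>3; P2→R gives 6>4; P3→Y gives 7>0]
(B,R,X): not NE [P1→C gives 10>4; P2→P gives 9>1]
(B,R,Y): not NE [P2→Q gives 5>0; P3→X gives 9>8]
(B,R,Z): not NE [P1→C gives 9>0; P3→X gives 9>5]
(C,P,X): not NE [P1→A gives 3>1; P2→R gives 8>2; P3→Z gives 9>8]
(C,P,Y): not NE [P2→Q gives 6>3; P3→Z gives 9>3]
(C,P,Z): not NE [P1→B gives 8>0; P2→R gives 9>6]
(C,Q,X): not NE [P1→B gives 9>8; P2→R gives 8>6; P3→Y gives 9>6]
(C,Q,Y): not NE [P1→A gives 8>7]
(C,Q,Z): not NE [P3→Y gives 9>7]
(C,R,X): NE
(C,R,Y): not NE [P1→B gives 6>3; P2→Q gives 6>3]
(C,R,Z): not NE [P3→Y gives 5>4]
(D,P,X): not NE [P1→A gives 3>0; P2→R gives 1>0; P3→Z gives 7>4]
(D,P,Y): not NE [P1→C gives 8>6; P3→Z gives 7>0]
(D,P,Z): not NE [P1→B gives 8>2; P2→Q gives 9>5]
(D,Q,X): not NE [P1→B gives 9>3; P2→R gives 1>0]
(D,Q,Y): not NE [P1→A gives 8>5; P2→P gives 9>5; P3→X gives 8>1]
(D,Q,Z): not NE [P1→C gives 8>0; P3→X gives 8>0]
(D,R,X): not NE [P1→C gives 10>2; P3→Y gives 8>3]
(D,R,Y): not NE [P1→B gives 6>4; P2→P gives 9>0]
(D,R,Z): not NE [P1→C gives 9>8; P2→Q gives 9>6; P3→Y gives 8>5]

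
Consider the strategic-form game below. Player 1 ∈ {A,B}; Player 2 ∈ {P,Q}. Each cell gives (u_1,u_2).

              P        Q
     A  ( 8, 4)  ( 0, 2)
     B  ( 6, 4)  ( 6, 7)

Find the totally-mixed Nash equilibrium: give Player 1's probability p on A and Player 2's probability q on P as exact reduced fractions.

P1 indiff ⇒ q·8+(1-q)·0 = q·6+(1-q)·6 ⇒ q(2) = (1-q)(6) ⇒ q = 3/4
P2 indiff ⇒ p·4+(1-p)·4 = p·2+(1-p)·7 ⇒ p(2) = (1-p)(3) ⇒ p = 3/5

P1 mixes 3/5 on A; P2 mixes 3/4 on P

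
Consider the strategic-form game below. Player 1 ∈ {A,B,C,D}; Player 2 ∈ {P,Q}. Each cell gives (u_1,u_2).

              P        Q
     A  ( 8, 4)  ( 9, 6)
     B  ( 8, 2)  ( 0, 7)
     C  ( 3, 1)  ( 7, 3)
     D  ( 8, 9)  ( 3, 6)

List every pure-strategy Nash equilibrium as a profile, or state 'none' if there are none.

(A,P): not NE [P2→Q gives 6>4]
(A,Q): NE
(B,P): not NE [P2→Q gives 7>2]
(B,Q): not NE [P1→A gives 9>0]
(C,P): not NE [P1→D gives 8>3; P2→Q gives 3>1]
(C,Q): not NE [P1→A gives 9>7]
(D,P): NE
(D,Q): not NE [P1→A gives 9>3; P2→P gives 9>6]

Nash profiles: (A,Q), (D,P)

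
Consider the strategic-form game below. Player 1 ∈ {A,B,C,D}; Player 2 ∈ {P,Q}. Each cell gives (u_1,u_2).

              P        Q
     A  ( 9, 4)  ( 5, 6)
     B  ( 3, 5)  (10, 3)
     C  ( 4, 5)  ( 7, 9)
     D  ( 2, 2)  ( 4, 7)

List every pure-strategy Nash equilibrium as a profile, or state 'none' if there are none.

(A,P): not NE [P2→Q gives 6>4]
(A,Q): not NE [P1→B gives 10>5]
(B,P): not NE [P1→A gives 9>3]
(B,Q): not NE [P2→P gives 5>3]
(C,P): not NE [P1→A gives 9>4; P2→Q gives 9>5]
(C,Q): not NE [P1→B gives 10>7]
(D,P): not NE [P1→A gives 9>2; P2→Q gives 7>2]
(D,Q): not NE [P1→B gives 10>4]

No pure NE.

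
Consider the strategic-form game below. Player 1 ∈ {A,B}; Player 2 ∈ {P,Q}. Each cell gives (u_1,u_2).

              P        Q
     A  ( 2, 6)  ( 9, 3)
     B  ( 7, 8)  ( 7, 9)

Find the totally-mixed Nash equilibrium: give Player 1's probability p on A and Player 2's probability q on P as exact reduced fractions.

p=1/4, q=2/7

P1 indiff ⇒ q·2+(1-q)·9 = q·7+(1-q)·7 ⇒ q(-5) = (1-q)(-2) ⇒ q = 2/7
P2 indiff ⇒ p·6+(1-p)·8 = p·3+(1-p)·9 ⇒ p(3) = (1-p)(1) ⇒ p = 1/4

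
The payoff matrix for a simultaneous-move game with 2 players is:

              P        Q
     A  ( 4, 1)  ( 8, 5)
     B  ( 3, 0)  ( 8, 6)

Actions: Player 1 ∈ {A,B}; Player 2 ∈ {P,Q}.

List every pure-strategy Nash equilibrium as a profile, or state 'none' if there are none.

(A,P): not NE [P2→Q gives 5>1]
(A,Q): NE
(B,P): not NE [P1→A gives 4>3; P2→Q gives 6>0]
(B,Q): NE

NE set: (A,Q), (B,Q)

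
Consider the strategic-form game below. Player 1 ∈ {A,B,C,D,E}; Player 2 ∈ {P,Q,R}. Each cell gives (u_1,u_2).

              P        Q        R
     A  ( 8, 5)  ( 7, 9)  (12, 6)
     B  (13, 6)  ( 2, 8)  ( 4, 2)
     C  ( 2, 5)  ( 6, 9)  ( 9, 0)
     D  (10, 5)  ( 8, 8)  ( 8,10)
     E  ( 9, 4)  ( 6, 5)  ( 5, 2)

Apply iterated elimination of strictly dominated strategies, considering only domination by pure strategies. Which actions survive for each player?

P1 drop C (A beats it: P:8>2 Q:7>6 R:12>9)
P1 drop E (D beats it: P:10>9 Q:8>6 R:8>5)
P2 drop P (Q beats it: A:9>5 B:8>6 D:8>5)
P1 drop B (A beats it: Q:7>2 R:12>4)
P1→{A,D} P2→{Q,R}

IESDS → P1:{A,D} P2:{Q,R}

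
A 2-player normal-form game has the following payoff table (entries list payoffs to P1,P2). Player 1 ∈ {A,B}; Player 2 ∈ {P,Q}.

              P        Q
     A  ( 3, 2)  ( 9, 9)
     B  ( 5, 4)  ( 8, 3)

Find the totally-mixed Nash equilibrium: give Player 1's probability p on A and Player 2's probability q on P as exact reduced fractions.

p=1/8, q=1/3

P1 indiff ⇒ q·3+(1-q)·9 = q·5+(1-q)·8 ⇒ q(-2) = (1-q)(-1) ⇒ q = 1/3
P2 indiff ⇒ p·2+(1-p)·4 = p·9+(1-p)·3 ⇒ p(-7) = (1-p)(-1) ⇒ p = 1/8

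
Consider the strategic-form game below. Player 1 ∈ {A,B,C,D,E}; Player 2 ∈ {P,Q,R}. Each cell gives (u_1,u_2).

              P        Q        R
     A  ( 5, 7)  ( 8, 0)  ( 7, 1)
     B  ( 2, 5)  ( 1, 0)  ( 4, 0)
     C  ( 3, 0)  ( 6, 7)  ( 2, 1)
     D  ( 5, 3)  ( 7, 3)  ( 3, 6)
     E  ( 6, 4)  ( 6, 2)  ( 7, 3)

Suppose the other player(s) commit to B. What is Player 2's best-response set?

u_2(P vs B) = 5
u_2(Q vs B) = 0
u_2(R vs B) = 0
max payoff 5 at {P}

BR_2 = {P}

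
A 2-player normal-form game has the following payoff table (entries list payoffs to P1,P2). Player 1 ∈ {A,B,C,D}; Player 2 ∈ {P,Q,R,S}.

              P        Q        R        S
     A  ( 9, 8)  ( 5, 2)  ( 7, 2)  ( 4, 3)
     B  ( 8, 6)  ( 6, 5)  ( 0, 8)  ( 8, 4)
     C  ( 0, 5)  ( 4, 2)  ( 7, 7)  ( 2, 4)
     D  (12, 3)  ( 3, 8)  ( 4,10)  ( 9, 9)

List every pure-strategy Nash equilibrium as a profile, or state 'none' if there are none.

NE set: (C,R)

(A,P): not NE [P1→D gives 12>9]
(A,Q): not NE [P1→B gives 6>5; P2→P gives 8>2]
(A,R): not NE [P2→P gives 8>2]
(A,S): not NE [P1→D gives 9>4; P2→P gives 8>3]
(B,P): not NE [P1→D gives 12>8; P2→R gives 8>6]
(B,Q): not NE [P2→R gives 8>5]
(B,R): not NE [P1→C gives 7>0]
(B,S): not NE [P1→D gives 9>8; P2→R gives 8>4]
(C,P): not NE [P1→D gives 12>0; P2→R gives 7>5]
(C,Q): not NE [P1→B gives 6>4; P2→R gives 7>2]
(C,R): NE
(C,S): not NE [P1→D gives 9>2; P2→R gives 7>4]
(D,P): not NE [P2→R gives 10>3]
(D,Q): not NE [P1→B gives 6>3; P2→R gives 10>8]
(D,R): not NE [P1→C gives 7>4]
(D,S): not NE [P2→R gives 10>9]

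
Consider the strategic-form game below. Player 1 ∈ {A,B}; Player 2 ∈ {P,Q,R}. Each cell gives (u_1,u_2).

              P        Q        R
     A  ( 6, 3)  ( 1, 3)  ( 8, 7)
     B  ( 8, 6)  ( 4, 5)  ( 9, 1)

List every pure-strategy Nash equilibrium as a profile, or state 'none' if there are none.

(A,P): not NE [P1→B gives 8>6; P2→R gives 7>3]
(A,Q): not NE [P1→B gives 4>1; P2→R gives 7>3]
(A,R): not NE [P1→B gives 9>8]
(B,P): NE
(B,Q): not NE [P2→P gives 6>5]
(B,R): not NE [P2→P gives 6>1]

PSNE = {(B,P)}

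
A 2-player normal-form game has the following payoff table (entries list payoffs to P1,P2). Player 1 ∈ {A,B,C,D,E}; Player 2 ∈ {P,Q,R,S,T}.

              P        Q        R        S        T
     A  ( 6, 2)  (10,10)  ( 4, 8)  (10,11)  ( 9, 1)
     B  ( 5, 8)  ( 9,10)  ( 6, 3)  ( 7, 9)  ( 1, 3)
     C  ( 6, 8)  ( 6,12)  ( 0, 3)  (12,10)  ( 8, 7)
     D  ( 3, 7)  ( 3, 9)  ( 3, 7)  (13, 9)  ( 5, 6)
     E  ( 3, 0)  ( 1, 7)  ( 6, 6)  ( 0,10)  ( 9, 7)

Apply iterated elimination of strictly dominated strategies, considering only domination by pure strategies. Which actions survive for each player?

P2 drop P (Q beats it: A:10>2 B:10>8 C:12>8 D:9>7 E:7>0)
P2 drop R (Q beats it: A:10>8 B:10>3 C:12>3 D:9>7 E:7>6)
P1 drop B (A beats it: Q:10>9 S:10>7 T:9>1)
P2 drop T (S beats it: A:11>1 C:10>7 D:9>6 E:10>7)
P1 drop E (A beats it: Q:10>1 S:10>0)
P1→{A,C,D} P2→{Q,S}

IESDS → P1:{A,C,D} P2:{Q,S}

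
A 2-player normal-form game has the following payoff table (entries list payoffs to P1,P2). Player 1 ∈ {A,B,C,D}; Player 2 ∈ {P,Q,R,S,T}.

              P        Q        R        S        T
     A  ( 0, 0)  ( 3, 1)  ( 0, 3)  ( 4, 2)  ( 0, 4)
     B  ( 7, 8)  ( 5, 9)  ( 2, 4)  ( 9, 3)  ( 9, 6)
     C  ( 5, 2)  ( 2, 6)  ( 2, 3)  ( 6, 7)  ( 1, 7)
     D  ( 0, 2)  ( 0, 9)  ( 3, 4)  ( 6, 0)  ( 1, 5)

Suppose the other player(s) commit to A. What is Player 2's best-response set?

P2 best: {T}

u_2(P vs A) = 0
u_2(Q vs A) = 1
u_2(R vs A) = 3
u_2(S vs A) = 2
u_2(T vs A) = 4
max payoff 4 at {T}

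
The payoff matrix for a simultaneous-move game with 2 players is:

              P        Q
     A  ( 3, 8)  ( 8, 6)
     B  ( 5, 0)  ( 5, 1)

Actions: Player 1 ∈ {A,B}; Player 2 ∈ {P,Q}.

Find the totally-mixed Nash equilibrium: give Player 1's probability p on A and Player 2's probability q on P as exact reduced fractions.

p=1/3, q=3/5

P1 indiff ⇒ q·3+(1-q)·8 = q·5+(1-q)·5 ⇒ q(-2) = (1-q)(-3) ⇒ q = 3/5
P2 indiff ⇒ p·8+(1-p)·0 = p·6+(1-p)·1 ⇒ p(2) = (1-p)(1) ⇒ p = 1/3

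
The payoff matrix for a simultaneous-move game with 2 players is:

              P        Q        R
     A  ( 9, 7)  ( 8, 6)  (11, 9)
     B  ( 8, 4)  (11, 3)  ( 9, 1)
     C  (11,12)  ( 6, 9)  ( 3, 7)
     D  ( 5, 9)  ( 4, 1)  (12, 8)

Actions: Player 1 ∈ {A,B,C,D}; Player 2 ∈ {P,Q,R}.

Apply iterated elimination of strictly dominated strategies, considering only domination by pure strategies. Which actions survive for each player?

P2 drop Q (P beats it: A:7>6 B:4>3 C:12>9 D:9>1)
P1 drop B (A beats it: P:9>8 R:11>9)
P1→{A,C,D} P2→{P,R}

IESDS → P1:{A,C,D} P2:{P,R}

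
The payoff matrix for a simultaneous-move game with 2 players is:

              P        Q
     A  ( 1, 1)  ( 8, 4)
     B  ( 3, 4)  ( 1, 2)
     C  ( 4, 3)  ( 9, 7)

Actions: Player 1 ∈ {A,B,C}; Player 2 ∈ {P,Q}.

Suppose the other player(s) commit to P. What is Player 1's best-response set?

u_1(A vs P) = 1
u_1(B vs P) = 3
u_1(C vs P) = 4
max payoff 4 at {C}

argmax u_1 = {C}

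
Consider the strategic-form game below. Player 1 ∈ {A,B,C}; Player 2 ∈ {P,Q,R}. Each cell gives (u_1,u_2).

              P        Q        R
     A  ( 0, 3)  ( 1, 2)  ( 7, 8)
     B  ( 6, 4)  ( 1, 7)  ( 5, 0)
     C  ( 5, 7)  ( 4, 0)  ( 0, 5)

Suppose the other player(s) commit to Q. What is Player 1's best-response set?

u_1(A vs Q) = 1
u_1(B vs Q) = 1
u_1(C vs Q) = 4
max payoff 4 at {C}

P1 best: {C}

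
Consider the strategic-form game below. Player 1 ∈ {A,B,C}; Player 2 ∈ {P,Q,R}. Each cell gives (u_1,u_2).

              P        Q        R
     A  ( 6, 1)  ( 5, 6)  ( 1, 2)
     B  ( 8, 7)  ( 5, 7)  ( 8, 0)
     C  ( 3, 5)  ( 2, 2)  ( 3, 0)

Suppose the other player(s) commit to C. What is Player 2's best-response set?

argmax u_2 = {P}

u_2(P vs C) = 5
u_2(Q vs C) = 2
u_2(R vs C) = 0
max payoff 5 at {P}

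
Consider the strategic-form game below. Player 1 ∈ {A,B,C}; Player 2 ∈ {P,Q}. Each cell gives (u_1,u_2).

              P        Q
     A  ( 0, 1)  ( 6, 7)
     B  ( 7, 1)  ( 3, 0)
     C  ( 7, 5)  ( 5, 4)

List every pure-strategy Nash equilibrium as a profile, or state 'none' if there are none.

NE set: (A,Q), (B,P), (C,P)

(A,P): not NE [P1→C gives 7>0; P2→Q gives 7>1]
(A,Q): NE
(B,P): NE
(B,Q): not NE [P1→A gives 6>3; P2→P gives 1>0]
(C,P): NE
(C,Q): not NE [P1→A gives 6>5; P2→P gives 5>4]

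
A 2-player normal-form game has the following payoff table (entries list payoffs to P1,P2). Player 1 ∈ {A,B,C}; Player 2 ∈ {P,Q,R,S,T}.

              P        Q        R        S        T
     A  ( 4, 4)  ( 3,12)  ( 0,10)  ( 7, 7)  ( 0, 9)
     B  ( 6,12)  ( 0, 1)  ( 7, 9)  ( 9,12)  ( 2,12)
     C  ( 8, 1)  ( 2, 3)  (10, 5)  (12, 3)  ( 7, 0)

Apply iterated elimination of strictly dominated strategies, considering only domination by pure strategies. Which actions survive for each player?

Survivors P1:{A,C} P2:{Q,R}

P1 drop B (C beats it: P:8>6 Q:2>0 R:10>7 S:12>9 T:7>2)
P2 drop P (Q beats it: A:12>4 C:3>1)
P2 drop S (R beats it: A:10>7 C:5>3)
P2 drop T (Q beats it: A:12>9 C:3>0)
P1→{A,C} P2→{Q,R}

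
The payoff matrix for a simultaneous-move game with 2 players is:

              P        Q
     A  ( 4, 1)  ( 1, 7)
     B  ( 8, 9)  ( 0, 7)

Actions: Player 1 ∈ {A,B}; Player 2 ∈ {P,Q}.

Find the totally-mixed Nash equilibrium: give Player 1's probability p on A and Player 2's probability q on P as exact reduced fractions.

P1 indiff ⇒ q·4+(1-q)·1 = q·8+(1-q)·0 ⇒ q(-4) = (1-q)(-1) ⇒ q = 1/5
P2 indiff ⇒ p·1+(1-p)·9 = p·7+(1-p)·7 ⇒ p(-6) = (1-p)(-2) ⇒ p = 1/4

p=1/4, q=1/5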